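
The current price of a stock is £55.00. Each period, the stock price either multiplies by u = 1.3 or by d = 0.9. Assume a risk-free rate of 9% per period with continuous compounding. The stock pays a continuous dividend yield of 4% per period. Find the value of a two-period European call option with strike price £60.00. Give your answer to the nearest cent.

£5.65

Per-period risk-free factor R = e^0.09 = 1.0942; dividend-adjusted growth = e^(0.09−0.04) = 1.0513.
Risk-neutral probability p = (1.0513 − 0.9)/(1.3 − 0.9) = 0.1513/0.4000 = 0.3782
Terminal stock prices: S_uu = 92.95, S_ud = 64.35, S_dd = 44.55
Terminal payoffs (S − K): max(32.95, 0) = 32.95, max(4.35, 0) = 4.35, max(-15.45, 0) = 0
Node u (S = 71.5): V_u = e^(−0.09)·[0.3782·32.9500 + 0.6218·4.3500] = 13.8606
Node d (S = 49.5): V_d = e^(−0.09)·[0.3782·4.3500 + 0.6218·0.0000] = 1.5035
Node 0 (S = 55): V_0 = e^(−0.09)·[0.3782·13.8606 + 0.6218·1.5035] = 5.6450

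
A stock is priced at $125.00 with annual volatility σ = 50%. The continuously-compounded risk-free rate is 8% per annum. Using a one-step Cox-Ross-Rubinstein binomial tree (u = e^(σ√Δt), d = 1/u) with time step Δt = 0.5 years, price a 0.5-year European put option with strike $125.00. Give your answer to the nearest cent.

$18.99

CRR parameters: u = e^(σ√Δt) = e^(0.5·√0.5) = 1.4241, d = 1/u = 0.7022
Per-period rate: rΔt = 0.08·0.5 = 0.04, so R = e^0.04 = 1.0408
Risk-neutral probability p = (e^0.04 − 0.7022)/(1.4241 − 0.7022) = 0.3386/0.7219 = 0.4691
Terminal stock prices: S_u = 178, S_d = 87.77
Terminal payoffs (K − S): max(-53.01, 0) = 0, max(37.23, 0) = 37.23
Node 0 (S = 125): V_0 = e^(−0.04)·[0.4691·0.0000 + 0.5309·37.2264] = 18.9903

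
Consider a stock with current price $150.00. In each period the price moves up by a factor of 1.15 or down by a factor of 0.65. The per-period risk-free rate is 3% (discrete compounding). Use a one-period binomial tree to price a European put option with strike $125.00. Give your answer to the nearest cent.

$6.41

Risk-neutral probability p = (1 + 0.03 − 0.65)/(1.15 − 0.65) = 0.3800/0.5000 = 0.7600
Terminal stock prices: S_u = 172.5, S_d = 97.5
Terminal payoffs (K − S): max(-47.5, 0) = 0, max(27.5, 0) = 27.5
Node 0 (S = 150): V_0 = 1/1.03·[0.7600·0.0000 + 0.2400·27.5000] = 6.4078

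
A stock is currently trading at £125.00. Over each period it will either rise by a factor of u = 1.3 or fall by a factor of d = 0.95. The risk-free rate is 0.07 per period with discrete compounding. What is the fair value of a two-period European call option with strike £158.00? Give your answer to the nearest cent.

£5.47

Risk-neutral probability p = (1 + 0.07 − 0.95)/(1.3 − 0.95) = 0.1200/0.3500 = 0.3429
Terminal stock prices: S_uu = 211.3, S_ud = 154.4, S_dd = 112.8
Terminal payoffs (S − K): max(53.25, 0) = 53.25, max(-3.625, 0) = 0, max(-45.19, 0) = 0
Node u (S = 162.5): V_u = 1/1.07·[0.3429·53.2500 + 0.6571·0.0000] = 17.0628
Node d (S = 118.8): V_d = 1/1.07·[0.3429·0.0000 + 0.6571·0.0000] = 0.0000
Node 0 (S = 125): V_0 = 1/1.07·[0.3429·17.0628 + 0.6571·0.0000] = 5.4674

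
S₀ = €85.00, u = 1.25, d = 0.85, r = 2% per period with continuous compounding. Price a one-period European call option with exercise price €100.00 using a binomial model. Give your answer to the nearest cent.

€2.61

Risk-neutral probability p = (e^0.02 − 0.85)/(1.25 − 0.85) = 0.1702/0.4000 = 0.4255
Terminal stock prices: S_u = 106.2, S_d = 72.25
Terminal payoffs (S − K): max(6.25, 0) = 6.25, max(-27.75, 0) = 0
Node 0 (S = 85): V_0 = e^(−0.02)·[0.4255·6.2500 + 0.5745·0.0000] = 2.6067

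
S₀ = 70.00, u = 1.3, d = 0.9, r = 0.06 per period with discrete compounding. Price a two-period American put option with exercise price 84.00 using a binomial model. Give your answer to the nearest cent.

Risk-neutral probability p = (1 + 0.06 − 0.9)/(1.3 − 0.9) = 0.1600/0.4000 = 0.4000
Terminal stock prices: S_uu = 118.3, S_ud = 81.9, S_dd = 56.7
Terminal payoffs (K − S): max(-34.3, 0) = 0, max(2.1, 0) = 2.1, max(27.3, 0) = 27.3
Node u (S = 91): continuation = 1/1.06·[0.4000·0.0000 + 0.6000·2.1000] = 1.1887; exercise value = 0.0000 ≤ continuation, so V_u = 1.1887
Node d (S = 63): continuation = 1/1.06·[0.4000·2.1000 + 0.6000·27.3000] = 16.2453; exercise value = 21.0000 > continuation, so V_d = 21.0000 (exercise)
Node 0 (S = 70): continuation = 1/1.06·[0.4000·1.1887 + 0.6000·21.0000] = 12.3354; exercise value = 14.0000 > continuation, so V_0 = 14.0000 (exercise)

14.00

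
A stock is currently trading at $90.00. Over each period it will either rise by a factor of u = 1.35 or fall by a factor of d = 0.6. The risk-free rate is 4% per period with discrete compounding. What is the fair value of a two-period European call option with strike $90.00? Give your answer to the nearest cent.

Risk-neutral probability p = (1 + 0.04 − 0.6)/(1.35 − 0.6) = 0.4400/0.7500 = 0.5867
Terminal stock prices: S_uu = 164, S_ud = 72.9, S_dd = 32.4
Terminal payoffs (S − K): max(74.03, 0) = 74.03, max(-17.1, 0) = 0, max(-57.6, 0) = 0
Node u (S = 121.5): V_u = 1/1.04·[0.5867·74.0250 + 0.4133·0.0000] = 41.7577
Node d (S = 54): V_d = 1/1.04·[0.5867·0.0000 + 0.4133·0.0000] = 0.0000
Node 0 (S = 90): V_0 = 1/1.04·[0.5867·41.7577 + 0.4133·0.0000] = 23.5556

$23.56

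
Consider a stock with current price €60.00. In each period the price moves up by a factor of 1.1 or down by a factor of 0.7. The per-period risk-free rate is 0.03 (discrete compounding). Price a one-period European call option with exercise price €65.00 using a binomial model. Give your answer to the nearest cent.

Risk-neutral probability p = (1 + 0.03 − 0.7)/(1.1 − 0.7) = 0.3300/0.4000 = 0.8250
Terminal stock prices: S_u = 66, S_d = 42
Terminal payoffs (S − K): max(1, 0) = 1, max(-23, 0) = 0
Node 0 (S = 60): V_0 = 1/1.03·[0.8250·1.0000 + 0.1750·0.0000] = 0.8010

€0.80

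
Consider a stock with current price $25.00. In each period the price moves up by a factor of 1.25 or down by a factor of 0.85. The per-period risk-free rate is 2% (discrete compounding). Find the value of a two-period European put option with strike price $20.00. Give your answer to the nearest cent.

$0.62

Risk-neutral probability p = (1 + 0.02 − 0.85)/(1.25 − 0.85) = 0.1700/0.4000 = 0.4250
Terminal stock prices: S_uu = 39.06, S_ud = 26.56, S_dd = 18.06
Terminal payoffs (K − S): max(-19.06, 0) = 0, max(-6.562, 0) = 0, max(1.938, 0) = 1.938
Node u (S = 31.25): V_u = 1/1.02·[0.4250·0.0000 + 0.5750·0.0000] = 0.0000
Node d (S = 21.25): V_d = 1/1.02·[0.4250·0.0000 + 0.5750·1.9375] = 1.0922
Node 0 (S = 25): V_0 = 1/1.02·[0.4250·0.0000 + 0.5750·1.0922] = 0.6157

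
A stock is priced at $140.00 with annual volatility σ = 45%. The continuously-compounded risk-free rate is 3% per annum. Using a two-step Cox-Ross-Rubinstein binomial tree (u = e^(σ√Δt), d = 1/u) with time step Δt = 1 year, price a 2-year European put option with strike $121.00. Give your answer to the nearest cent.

CRR parameters: u = e^(σ√Δt) = e^(0.45·√1) = 1.5683, d = 1/u = 0.6376
Per-period rate: rΔt = 0.03·1 = 0.03, so R = e^0.03 = 1.0305
Risk-neutral probability p = (e^0.03 − 0.6376)/(1.5683 − 0.6376) = 0.3928/0.9307 = 0.4221
Terminal stock prices: S_uu = 344.3, S_ud = 140, S_dd = 56.92
Terminal payoffs (K − S): max(-223.3, 0) = 0, max(-19, 0) = 0, max(64.08, 0) = 64.08
Node u (S = 219.6): V_u = e^(−0.03)·[0.4221·0.0000 + 0.5779·0.0000] = 0.0000
Node d (S = 89.27): V_d = e^(−0.03)·[0.4221·0.0000 + 0.5779·64.0802] = 35.9385
Node 0 (S = 140): V_0 = e^(−0.03)·[0.4221·0.0000 + 0.5779·35.9385] = 20.1556

$20.16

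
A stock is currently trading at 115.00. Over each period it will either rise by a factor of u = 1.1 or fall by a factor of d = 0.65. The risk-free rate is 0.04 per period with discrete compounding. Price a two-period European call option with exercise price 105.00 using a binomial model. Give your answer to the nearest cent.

23.72

Risk-neutral probability p = (1 + 0.04 − 0.65)/(1.1 − 0.65) = 0.3900/0.4500 = 0.8667
Terminal stock prices: S_uu = 139.2, S_ud = 82.23, S_dd = 48.59
Terminal payoffs (S − K): max(34.15, 0) = 34.15, max(-22.77, 0) = 0, max(-56.41, 0) = 0
Node u (S = 126.5): V_u = 1/1.04·[0.8667·34.1500 + 0.1333·0.0000] = 28.4583
Node d (S = 74.75): V_d = 1/1.04·[0.8667·0.0000 + 0.1333·0.0000] = 0.0000
Node 0 (S = 115): V_0 = 1/1.04·[0.8667·28.4583 + 0.1333·0.0000] = 23.7153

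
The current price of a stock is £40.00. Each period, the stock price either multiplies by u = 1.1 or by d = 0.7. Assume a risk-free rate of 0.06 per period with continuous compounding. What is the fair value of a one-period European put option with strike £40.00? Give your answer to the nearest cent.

Risk-neutral probability p = (e^0.06 − 0.7)/(1.1 − 0.7) = 0.3618/0.4000 = 0.9046
Terminal stock prices: S_u = 44, S_d = 28
Terminal payoffs (K − S): max(-4, 0) = 0, max(12, 0) = 12
Node 0 (S = 40): V_0 = e^(−0.06)·[0.9046·0.0000 + 0.0954·12.0000] = 1.0782

£1.08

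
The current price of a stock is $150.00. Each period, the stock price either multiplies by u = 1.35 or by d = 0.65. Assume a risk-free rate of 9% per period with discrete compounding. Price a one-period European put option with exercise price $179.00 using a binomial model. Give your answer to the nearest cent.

$27.77

Risk-neutral probability p = (1 + 0.09 − 0.65)/(1.35 − 0.65) = 0.4400/0.7000 = 0.6286
Terminal stock prices: S_u = 202.5, S_d = 97.5
Terminal payoffs (K − S): max(-23.5, 0) = 0, max(81.5, 0) = 81.5
Node 0 (S = 150): V_0 = 1/1.09·[0.6286·0.0000 + 0.3714·81.5000] = 27.7720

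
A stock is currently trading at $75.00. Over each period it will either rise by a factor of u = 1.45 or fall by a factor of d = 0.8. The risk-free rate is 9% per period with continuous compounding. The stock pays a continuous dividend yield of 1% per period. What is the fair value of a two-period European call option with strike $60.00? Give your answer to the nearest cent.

Per-period risk-free factor R = e^0.09 = 1.0942; dividend-adjusted growth = e^(0.09−0.01) = 1.0833.
Risk-neutral probability p = (1.0833 − 0.8)/(1.45 − 0.8) = 0.2833/0.6500 = 0.4358
Terminal stock prices: S_uu = 157.7, S_ud = 87, S_dd = 48
Terminal payoffs (S − K): max(97.69, 0) = 97.69, max(27, 0) = 27, max(-12, 0) = 0
Node u (S = 108.8): V_u = e^(−0.09)·[0.4358·97.6875 + 0.5642·27.0000] = 52.8320
Node d (S = 60): V_d = e^(−0.09)·[0.4358·27.0000 + 0.5642·0.0000] = 10.7545
Node 0 (S = 75): V_0 = e^(−0.09)·[0.4358·52.8320 + 0.5642·10.7545] = 26.5890

$26.59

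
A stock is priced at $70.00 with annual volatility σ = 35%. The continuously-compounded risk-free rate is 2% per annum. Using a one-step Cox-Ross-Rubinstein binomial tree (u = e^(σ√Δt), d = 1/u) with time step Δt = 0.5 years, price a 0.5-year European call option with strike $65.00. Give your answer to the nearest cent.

$11.19

CRR parameters: u = e^(σ√Δt) = e^(0.35·√0.5) = 1.2808, d = 1/u = 0.7808
Per-period rate: rΔt = 0.02·0.5 = 0.01, so R = e^0.01 = 1.0101
Risk-neutral probability p = (e^0.01 − 0.7808)/(1.2808 − 0.7808) = 0.2293/0.5000 = 0.4585
Terminal stock prices: S_u = 89.66, S_d = 54.65
Terminal payoffs (S − K): max(24.66, 0) = 24.66, max(-10.35, 0) = 0
Node 0 (S = 70): V_0 = e^(−0.01)·[0.4585·24.6562 + 0.5415·0.0000] = 11.1934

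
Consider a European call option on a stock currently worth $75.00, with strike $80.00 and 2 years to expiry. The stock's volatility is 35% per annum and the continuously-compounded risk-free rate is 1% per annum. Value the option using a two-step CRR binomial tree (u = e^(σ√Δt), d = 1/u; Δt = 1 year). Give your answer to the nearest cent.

CRR parameters: u = e^(σ√Δt) = e^(0.35·√1) = 1.4191, d = 1/u = 0.7047
Per-period rate: rΔt = 0.01·1 = 0.01, so R = e^0.01 = 1.0101
Risk-neutral probability p = (e^0.01 − 0.7047)/(1.4191 − 0.7047) = 0.3054/0.7144 = 0.4275
Terminal stock prices: S_uu = 151, S_ud = 75, S_dd = 37.24
Terminal payoffs (S − K): max(71.03, 0) = 71.03, max(-5, 0) = 0, max(-42.76, 0) = 0
Node u (S = 106.4): V_u = e^(−0.01)·[0.4275·71.0315 + 0.5725·0.0000] = 30.0603
Node d (S = 52.85): V_d = e^(−0.01)·[0.4275·0.0000 + 0.5725·0.0000] = 0.0000
Node 0 (S = 75): V_0 = e^(−0.01)·[0.4275·30.0603 + 0.5725·0.0000] = 12.7215

$12.72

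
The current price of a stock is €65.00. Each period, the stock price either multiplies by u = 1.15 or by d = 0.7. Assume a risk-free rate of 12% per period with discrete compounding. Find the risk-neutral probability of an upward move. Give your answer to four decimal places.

Risk-neutral probability p = (1 + 0.12 − 0.7)/(1.15 − 0.7) = 0.4200/0.4500 = 0.9333

p = 0.9333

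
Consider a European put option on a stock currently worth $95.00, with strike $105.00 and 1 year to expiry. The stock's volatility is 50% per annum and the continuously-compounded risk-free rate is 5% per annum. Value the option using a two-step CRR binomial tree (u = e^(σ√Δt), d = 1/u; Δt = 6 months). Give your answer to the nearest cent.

$21.59

CRR parameters: u = e^(σ√Δt) = e^(0.5·√0.5) = 1.4241, d = 1/u = 0.7022
Per-period rate: rΔt = 0.05·0.5 = 0.025, so R = e^0.025 = 1.0253
Risk-neutral probability p = (e^0.025 − 0.7022)/(1.4241 − 0.7022) = 0.3231/0.7219 = 0.4476
Terminal stock prices: S_uu = 192.7, S_ud = 95, S_dd = 46.84
Terminal payoffs (K − S): max(-87.67, 0) = 0, max(10, 0) = 10, max(58.16, 0) = 58.16
Node u (S = 135.3): V_u = e^(−0.025)·[0.4476·0.0000 + 0.5524·10.0000] = 5.3877
Node d (S = 66.71): V_d = e^(−0.025)·[0.4476·10.0000 + 0.5524·58.1585] = 35.6996
Node 0 (S = 95): V_0 = e^(−0.025)·[0.4476·5.3877 + 0.5524·35.6996] = 21.5860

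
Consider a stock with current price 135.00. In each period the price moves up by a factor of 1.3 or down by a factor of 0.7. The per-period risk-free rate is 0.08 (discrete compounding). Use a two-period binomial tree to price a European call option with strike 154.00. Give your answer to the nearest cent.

Risk-neutral probability p = (1 + 0.08 − 0.7)/(1.3 − 0.7) = 0.3800/0.6000 = 0.6333
Terminal stock prices: S_uu = 228.2, S_ud = 122.8, S_dd = 66.15
Terminal payoffs (S − K): max(74.15, 0) = 74.15, max(-31.15, 0) = 0, max(-87.85, 0) = 0
Node u (S = 175.5): V_u = 1/1.08·[0.6333·74.1500 + 0.3667·0.0000] = 43.4830
Node d (S = 94.5): V_d = 1/1.08·[0.6333·0.0000 + 0.3667·0.0000] = 0.0000
Node 0 (S = 135): V_0 = 1/1.08·[0.6333·43.4830 + 0.3667·0.0000] = 25.4993

25.50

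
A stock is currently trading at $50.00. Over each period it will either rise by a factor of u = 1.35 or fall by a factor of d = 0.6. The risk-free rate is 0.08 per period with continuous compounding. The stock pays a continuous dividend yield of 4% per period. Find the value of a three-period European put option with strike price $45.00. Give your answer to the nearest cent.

$6.76

Per-period risk-free factor R = e^0.08 = 1.0833; dividend-adjusted growth = e^(0.08−0.04) = 1.0408.
Risk-neutral probability p = (1.0408 − 0.6)/(1.35 − 0.6) = 0.4408/0.7500 = 0.5877
Terminal stock prices: S_uuu = 123, S_uud = 54.68, S_udd = 24.3, S_ddd = 10.8
Terminal payoffs (K − S): max(-78.02, 0) = 0, max(-9.675, 0) = 0, max(20.7, 0) = 20.7, max(34.2, 0) = 34.2
Node uu (S = 91.13): V_uu = e^(−0.08)·[0.5877·0.0000 + 0.4123·0.0000] = 0.0000
Node ud (S = 40.5): V_ud = e^(−0.08)·[0.5877·0.0000 + 0.4123·20.7000] = 7.8775
Node dd (S = 18): V_dd = e^(−0.08)·[0.5877·20.7000 + 0.4123·34.2000] = 24.2460
Node u (S = 67.5): V_u = e^(−0.08)·[0.5877·0.0000 + 0.4123·7.8775] = 2.9978
Node d (S = 30): V_d = e^(−0.08)·[0.5877·7.8775 + 0.4123·24.2460] = 13.5010
Node 0 (S = 50): V_0 = e^(−0.08)·[0.5877·2.9978 + 0.4123·13.5010] = 6.7644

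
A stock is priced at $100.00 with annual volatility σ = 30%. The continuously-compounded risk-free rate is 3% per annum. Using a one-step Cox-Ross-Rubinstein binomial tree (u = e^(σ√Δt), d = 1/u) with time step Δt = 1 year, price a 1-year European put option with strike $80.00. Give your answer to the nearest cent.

CRR parameters: u = e^(σ√Δt) = e^(0.3·√1) = 1.3499, d = 1/u = 0.7408
Per-period rate: rΔt = 0.03·1 = 0.03, so R = e^0.03 = 1.0305
Risk-neutral probability p = (e^0.03 − 0.7408)/(1.3499 − 0.7408) = 0.2896/0.6090 = 0.4756
Terminal stock prices: S_u = 135, S_d = 74.08
Terminal payoffs (K − S): max(-54.99, 0) = 0, max(5.918, 0) = 5.918
Node 0 (S = 100): V_0 = e^(−0.03)·[0.4756·0.0000 + 0.5244·5.9182] = 3.0120

$3.01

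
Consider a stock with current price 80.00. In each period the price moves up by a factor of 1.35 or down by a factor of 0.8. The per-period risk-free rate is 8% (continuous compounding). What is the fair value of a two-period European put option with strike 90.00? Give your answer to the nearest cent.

9.31

Risk-neutral probability p = (e^0.08 − 0.8)/(1.35 − 0.8) = 0.2833/0.5500 = 0.5151
Terminal stock prices: S_uu = 145.8, S_ud = 86.4, S_dd = 51.2
Terminal payoffs (K − S): max(-55.8, 0) = 0, max(3.6, 0) = 3.6, max(38.8, 0) = 38.8
Node u (S = 108): V_u = e^(−0.08)·[0.5151·0.0000 + 0.4849·3.6000] = 1.6115
Node d (S = 64): V_d = e^(−0.08)·[0.5151·3.6000 + 0.4849·38.8000] = 19.0805
Node 0 (S = 80): V_0 = e^(−0.08)·[0.5151·1.6115 + 0.4849·19.0805] = 9.3076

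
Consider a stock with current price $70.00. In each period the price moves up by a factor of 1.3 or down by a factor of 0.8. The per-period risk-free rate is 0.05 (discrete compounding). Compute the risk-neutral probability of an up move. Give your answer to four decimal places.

p = 0.5000

Risk-neutral probability p = (1 + 0.05 − 0.8)/(1.3 − 0.8) = 0.2500/0.5000 = 0.5000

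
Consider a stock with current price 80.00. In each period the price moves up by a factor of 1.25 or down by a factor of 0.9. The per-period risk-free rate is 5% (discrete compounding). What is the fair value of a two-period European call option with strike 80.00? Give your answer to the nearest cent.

11.94

Risk-neutral probability p = (1 + 0.05 − 0.9)/(1.25 − 0.9) = 0.1500/0.3500 = 0.4286
Terminal stock prices: S_uu = 125, S_ud = 90, S_dd = 64.8
Terminal payoffs (S − K): max(45, 0) = 45, max(10, 0) = 10, max(-15.2, 0) = 0
Node u (S = 100): V_u = 1/1.05·[0.4286·45.0000 + 0.5714·10.0000] = 23.8095
Node d (S = 72): V_d = 1/1.05·[0.4286·10.0000 + 0.5714·0.0000] = 4.0816
Node 0 (S = 80): V_0 = 1/1.05·[0.4286·23.8095 + 0.5714·4.0816] = 11.9395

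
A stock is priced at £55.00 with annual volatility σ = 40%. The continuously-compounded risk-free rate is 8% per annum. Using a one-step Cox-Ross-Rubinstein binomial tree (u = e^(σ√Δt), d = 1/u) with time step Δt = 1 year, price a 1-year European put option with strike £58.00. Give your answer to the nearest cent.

£9.70

CRR parameters: u = e^(σ√Δt) = e^(0.4·√1) = 1.4918, d = 1/u = 0.6703
Per-period rate: rΔt = 0.08·1 = 0.08, so R = e^0.08 = 1.0833
Risk-neutral probability p = (e^0.08 − 0.6703)/(1.4918 − 0.6703) = 0.4130/0.8215 = 0.5027
Terminal stock prices: S_u = 82.05, S_d = 36.87
Terminal payoffs (K − S): max(-24.05, 0) = 0, max(21.13, 0) = 21.13
Node 0 (S = 55): V_0 = e^(−0.08)·[0.5027·0.0000 + 0.4973·21.1324] = 9.7012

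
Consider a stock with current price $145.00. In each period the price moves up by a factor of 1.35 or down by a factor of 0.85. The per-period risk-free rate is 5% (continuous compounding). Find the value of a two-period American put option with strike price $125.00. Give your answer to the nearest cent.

$6.54

Risk-neutral probability p = (e^0.05 − 0.85)/(1.35 − 0.85) = 0.2013/0.5000 = 0.4025
Terminal stock prices: S_uu = 264.3, S_ud = 166.4, S_dd = 104.8
Terminal payoffs (K − S): max(-139.3, 0) = 0, max(-41.39, 0) = 0, max(20.24, 0) = 20.24
Node u (S = 195.8): continuation = e^(−0.05)·[0.4025·0.0000 + 0.5975·0.0000] = 0.0000; exercise value = 0.0000 ≤ continuation, so V_u = 0.0000
Node d (S = 123.2): continuation = e^(−0.05)·[0.4025·0.0000 + 0.5975·20.2375] = 11.5014; exercise value = 1.7500 ≤ continuation, so V_d = 11.5014
Node 0 (S = 145): continuation = e^(−0.05)·[0.4025·0.0000 + 0.5975·11.5014] = 6.5364; exercise value = 0.0000 ≤ continuation, so V_0 = 6.5364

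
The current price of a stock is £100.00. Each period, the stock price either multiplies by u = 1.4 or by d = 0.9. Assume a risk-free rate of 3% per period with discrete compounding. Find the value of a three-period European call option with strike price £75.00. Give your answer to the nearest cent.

Risk-neutral probability p = (1 + 0.03 − 0.9)/(1.4 − 0.9) = 0.1300/0.5000 = 0.2600
Terminal stock prices: S_uuu = 274.4, S_uud = 176.4, S_udd = 113.4, S_ddd = 72.9
Terminal payoffs (S − K): max(199.4, 0) = 199.4, max(101.4, 0) = 101.4, max(38.4, 0) = 38.4, max(-2.1, 0) = 0
Node uu (S = 196): V_uu = 1/1.03·[0.2600·199.4000 + 0.7400·101.4000] = 123.1845
Node ud (S = 126): V_ud = 1/1.03·[0.2600·101.4000 + 0.7400·38.4000] = 53.1845
Node dd (S = 81): V_dd = 1/1.03·[0.2600·38.4000 + 0.7400·0.0000] = 9.6932
Node u (S = 140): V_u = 1/1.03·[0.2600·123.1845 + 0.7400·53.1845] = 69.3053
Node d (S = 90): V_d = 1/1.03·[0.2600·53.1845 + 0.7400·9.6932] = 20.3893
Node 0 (S = 100): V_0 = 1/1.03·[0.2600·69.3053 + 0.7400·20.3893] = 32.1431

£32.14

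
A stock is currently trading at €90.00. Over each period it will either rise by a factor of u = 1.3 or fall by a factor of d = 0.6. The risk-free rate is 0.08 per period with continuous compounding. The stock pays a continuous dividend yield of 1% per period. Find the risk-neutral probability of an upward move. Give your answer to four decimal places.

Per-period risk-free factor R = e^0.08 = 1.0833; dividend-adjusted growth = e^(0.08−0.01) = 1.0725.
Risk-neutral probability p = (1.0725 − 0.6)/(1.3 − 0.6) = 0.4725/0.7000 = 0.6750

p = 0.6750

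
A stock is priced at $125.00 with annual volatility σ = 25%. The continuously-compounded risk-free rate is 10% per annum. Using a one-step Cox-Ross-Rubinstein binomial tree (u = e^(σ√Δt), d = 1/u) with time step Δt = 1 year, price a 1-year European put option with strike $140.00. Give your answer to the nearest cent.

CRR parameters: u = e^(σ√Δt) = e^(0.25·√1) = 1.2840, d = 1/u = 0.7788
Per-period rate: rΔt = 0.1·1 = 0.1, so R = e^0.1 = 1.1052
Risk-neutral probability p = (e^0.1 − 0.7788)/(1.2840 − 0.7788) = 0.3264/0.5052 = 0.6460
Terminal stock prices: S_u = 160.5, S_d = 97.35
Terminal payoffs (K − S): max(-20.5, 0) = 0, max(42.65, 0) = 42.65
Node 0 (S = 125): V_0 = e^(−0.1)·[0.6460·0.0000 + 0.3540·42.6499] = 13.6617

$13.66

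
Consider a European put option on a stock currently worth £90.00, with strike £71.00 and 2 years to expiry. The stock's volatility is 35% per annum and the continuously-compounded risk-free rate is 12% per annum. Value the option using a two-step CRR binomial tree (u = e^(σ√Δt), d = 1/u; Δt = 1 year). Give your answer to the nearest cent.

CRR parameters: u = e^(σ√Δt) = e^(0.35·√1) = 1.4191, d = 1/u = 0.7047
Per-period rate: rΔt = 0.12·1 = 0.12, so R = e^0.12 = 1.1275
Risk-neutral probability p = (e^0.12 − 0.7047)/(1.4191 − 0.7047) = 0.4228/0.7144 = 0.5919
Terminal stock prices: S_uu = 181.2, S_ud = 90, S_dd = 44.69
Terminal payoffs (K − S): max(-110.2, 0) = 0, max(-19, 0) = 0, max(26.31, 0) = 26.31
Node u (S = 127.7): V_u = e^(−0.12)·[0.5919·0.0000 + 0.4081·0.0000] = 0.0000
Node d (S = 63.42): V_d = e^(−0.12)·[0.5919·0.0000 + 0.4081·26.3073] = 9.5231
Node 0 (S = 90): V_0 = e^(−0.12)·[0.5919·0.0000 + 0.4081·9.5231] = 3.4473

£3.45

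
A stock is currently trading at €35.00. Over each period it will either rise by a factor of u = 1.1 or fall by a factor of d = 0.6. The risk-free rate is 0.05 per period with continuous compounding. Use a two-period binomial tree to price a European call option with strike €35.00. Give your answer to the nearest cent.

Risk-neutral probability p = (e^0.05 − 0.6)/(1.1 − 0.6) = 0.4513/0.5000 = 0.9025
Terminal stock prices: S_uu = 42.35, S_ud = 23.1, S_dd = 12.6
Terminal payoffs (S − K): max(7.35, 0) = 7.35, max(-11.9, 0) = 0, max(-22.4, 0) = 0
Node u (S = 38.5): V_u = e^(−0.05)·[0.9025·7.3500 + 0.0975·0.0000] = 6.3102
Node d (S = 21): V_d = e^(−0.05)·[0.9025·0.0000 + 0.0975·0.0000] = 0.0000
Node 0 (S = 35): V_0 = e^(−0.05)·[0.9025·6.3102 + 0.0975·0.0000] = 5.4174

€5.42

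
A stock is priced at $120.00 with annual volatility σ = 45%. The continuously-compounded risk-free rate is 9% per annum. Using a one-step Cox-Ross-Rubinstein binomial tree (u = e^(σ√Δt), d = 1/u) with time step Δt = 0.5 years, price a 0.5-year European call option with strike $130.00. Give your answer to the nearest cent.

CRR parameters: u = e^(σ√Δt) = e^(0.45·√0.5) = 1.3746, d = 1/u = 0.7275
Per-period rate: rΔt = 0.09·0.5 = 0.045, so R = e^0.045 = 1.0460
Risk-neutral probability p = (e^0.045 − 0.7275)/(1.3746 − 0.7275) = 0.3186/0.6472 = 0.4922
Terminal stock prices: S_u = 165, S_d = 87.3
Terminal payoffs (S − K): max(34.96, 0) = 34.96, max(-42.7, 0) = 0
Node 0 (S = 120): V_0 = e^(−0.045)·[0.4922·34.9578 + 0.5078·0.0000] = 16.4503

$16.45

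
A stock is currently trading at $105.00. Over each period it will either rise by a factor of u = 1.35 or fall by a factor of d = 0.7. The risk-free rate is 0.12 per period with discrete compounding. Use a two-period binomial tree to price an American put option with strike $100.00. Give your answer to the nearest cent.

Risk-neutral probability p = (1 + 0.12 − 0.7)/(1.35 − 0.7) = 0.4200/0.6500 = 0.6462
Terminal stock prices: S_uu = 191.4, S_ud = 99.22, S_dd = 51.45
Terminal payoffs (K − S): max(-91.36, 0) = 0, max(0.775, 0) = 0.775, max(48.55, 0) = 48.55
Node u (S = 141.8): continuation = 1/1.12·[0.6462·0.0000 + 0.3538·0.7750] = 0.2448; exercise value = 0.0000 ≤ continuation, so V_u = 0.2448
Node d (S = 73.5): continuation = 1/1.12·[0.6462·0.7750 + 0.3538·48.5500] = 15.7857; exercise value = 26.5000 > continuation, so V_d = 26.5000 (exercise)
Node 0 (S = 105): continuation = 1/1.12·[0.6462·0.2448 + 0.3538·26.5000] = 8.5135; exercise value = 0.0000 ≤ continuation, so V_0 = 8.5135

$8.51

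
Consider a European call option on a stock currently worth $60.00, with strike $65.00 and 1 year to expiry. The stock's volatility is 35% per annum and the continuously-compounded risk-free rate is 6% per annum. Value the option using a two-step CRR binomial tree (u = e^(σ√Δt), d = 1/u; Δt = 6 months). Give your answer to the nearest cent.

CRR parameters: u = e^(σ√Δt) = e^(0.35·√0.5) = 1.2808, d = 1/u = 0.7808
Per-period rate: rΔt = 0.06·0.5 = 0.03, so R = e^0.03 = 1.0305
Risk-neutral probability p = (e^0.03 − 0.7808)/(1.2808 − 0.7808) = 0.2497/0.5000 = 0.4993
Terminal stock prices: S_uu = 98.43, S_ud = 60, S_dd = 36.58
Terminal payoffs (S − K): max(33.43, 0) = 33.43, max(-5, 0) = 0, max(-28.42, 0) = 0
Node u (S = 76.85): V_u = e^(−0.03)·[0.4993·33.4274 + 0.5007·0.0000] = 16.1985
Node d (S = 46.85): V_d = e^(−0.03)·[0.4993·0.0000 + 0.5007·0.0000] = 0.0000
Node 0 (S = 60): V_0 = e^(−0.03)·[0.4993·16.1985 + 0.5007·0.0000] = 7.8496

$7.85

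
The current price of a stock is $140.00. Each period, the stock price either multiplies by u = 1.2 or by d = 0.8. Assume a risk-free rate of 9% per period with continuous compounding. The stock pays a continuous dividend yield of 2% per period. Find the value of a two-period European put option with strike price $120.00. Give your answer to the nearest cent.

$2.58

Per-period risk-free factor R = e^0.09 = 1.0942; dividend-adjusted growth = e^(0.09−0.02) = 1.0725.
Risk-neutral probability p = (1.0725 − 0.8)/(1.2 − 0.8) = 0.2725/0.4000 = 0.6813
Terminal stock prices: S_uu = 201.6, S_ud = 134.4, S_dd = 89.6
Terminal payoffs (K − S): max(-81.6, 0) = 0, max(-14.4, 0) = 0, max(30.4, 0) = 30.4
Node u (S = 168): V_u = e^(−0.09)·[0.6813·0.0000 + 0.3187·0.0000] = 0.0000
Node d (S = 112): V_d = e^(−0.09)·[0.6813·0.0000 + 0.3187·30.4000] = 8.8554
Node 0 (S = 140): V_0 = e^(−0.09)·[0.6813·0.0000 + 0.3187·8.8554] = 2.5796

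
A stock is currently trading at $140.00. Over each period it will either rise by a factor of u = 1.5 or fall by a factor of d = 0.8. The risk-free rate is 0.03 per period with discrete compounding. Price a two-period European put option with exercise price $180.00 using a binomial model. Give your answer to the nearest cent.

$43.41

Risk-neutral probability p = (1 + 0.03 − 0.8)/(1.5 − 0.8) = 0.2300/0.7000 = 0.3286
Terminal stock prices: S_uu = 315, S_ud = 168, S_dd = 89.6
Terminal payoffs (K − S): max(-135, 0) = 0, max(12, 0) = 12, max(90.4, 0) = 90.4
Node u (S = 210): V_u = 1/1.03·[0.3286·0.0000 + 0.6714·12.0000] = 7.8225
Node d (S = 112): V_d = 1/1.03·[0.3286·12.0000 + 0.6714·90.4000] = 62.7573
Node 0 (S = 140): V_0 = 1/1.03·[0.3286·7.8225 + 0.6714·62.7573] = 43.4051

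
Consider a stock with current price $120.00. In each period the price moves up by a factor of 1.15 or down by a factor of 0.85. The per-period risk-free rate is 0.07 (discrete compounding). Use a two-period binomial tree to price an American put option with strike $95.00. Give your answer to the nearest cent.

Risk-neutral probability p = (1 + 0.07 − 0.85)/(1.15 − 0.85) = 0.2200/0.3000 = 0.7333
Terminal stock prices: S_uu = 158.7, S_ud = 117.3, S_dd = 86.7
Terminal payoffs (K − S): max(-63.7, 0) = 0, max(-22.3, 0) = 0, max(8.3, 0) = 8.3
Node u (S = 138): continuation = 1/1.07·[0.7333·0.0000 + 0.2667·0.0000] = 0.0000; exercise value = 0.0000 ≤ continuation, so V_u = 0.0000
Node d (S = 102): continuation = 1/1.07·[0.7333·0.0000 + 0.2667·8.3000] = 2.0685; exercise value = 0.0000 ≤ continuation, so V_d = 2.0685
Node 0 (S = 120): continuation = 1/1.07·[0.7333·0.0000 + 0.2667·2.0685] = 0.5155; exercise value = 0.0000 ≤ continuation, so V_0 = 0.5155

$0.52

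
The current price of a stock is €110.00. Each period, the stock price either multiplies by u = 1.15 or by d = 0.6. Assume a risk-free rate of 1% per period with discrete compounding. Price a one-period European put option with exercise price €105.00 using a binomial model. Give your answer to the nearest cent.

€9.83

Risk-neutral probability p = (1 + 0.01 − 0.6)/(1.15 − 0.6) = 0.4100/0.5500 = 0.7455
Terminal stock prices: S_u = 126.5, S_d = 66
Terminal payoffs (K − S): max(-21.5, 0) = 0, max(39, 0) = 39
Node 0 (S = 110): V_0 = 1/1.01·[0.7455·0.0000 + 0.2545·39.0000] = 9.8290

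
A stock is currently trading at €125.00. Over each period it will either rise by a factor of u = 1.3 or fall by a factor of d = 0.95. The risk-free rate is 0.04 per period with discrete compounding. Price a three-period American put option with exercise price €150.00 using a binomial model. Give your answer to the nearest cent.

€25.00

Risk-neutral probability p = (1 + 0.04 − 0.95)/(1.3 − 0.95) = 0.0900/0.3500 = 0.2571
Terminal stock prices: S_uuu = 274.6, S_uud = 200.7, S_udd = 146.7, S_ddd = 107.2
Terminal payoffs (K − S): max(-124.6, 0) = 0, max(-50.69, 0) = 0, max(3.344, 0) = 3.344, max(42.83, 0) = 42.83
Node uu (S = 211.3): continuation = 1/1.04·[0.2571·0.0000 + 0.7429·0.0000] = 0.0000; exercise value = 0.0000 ≤ continuation, so V_uu = 0.0000
Node ud (S = 154.4): continuation = 1/1.04·[0.2571·0.0000 + 0.7429·3.3438] = 2.3884; exercise value = 0.0000 ≤ continuation, so V_ud = 2.3884
Node dd (S = 112.8): continuation = 1/1.04·[0.2571·3.3438 + 0.7429·42.8281] = 31.4183; exercise value = 37.1875 > continuation, so V_dd = 37.1875 (exercise)
Node u (S = 162.5): continuation = 1/1.04·[0.2571·0.0000 + 0.7429·2.3884] = 1.7060; exercise value = 0.0000 ≤ continuation, so V_u = 1.7060
Node d (S = 118.8): continuation = 1/1.04·[0.2571·2.3884 + 0.7429·37.1875] = 27.1530; exercise value = 31.2500 > continuation, so V_d = 31.2500 (exercise)
Node 0 (S = 125): continuation = 1/1.04·[0.2571·1.7060 + 0.7429·31.2500] = 22.7432; exercise value = 25.0000 > continuation, so V_0 = 25.0000 (exercise)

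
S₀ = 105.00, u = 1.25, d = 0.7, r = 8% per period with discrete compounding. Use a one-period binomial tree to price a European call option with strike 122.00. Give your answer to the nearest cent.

Risk-neutral probability p = (1 + 0.08 − 0.7)/(1.25 − 0.7) = 0.3800/0.5500 = 0.6909
Terminal stock prices: S_u = 131.2, S_d = 73.5
Terminal payoffs (S − K): max(9.25, 0) = 9.25, max(-48.5, 0) = 0
Node 0 (S = 105): V_0 = 1/1.08·[0.6909·9.2500 + 0.3091·0.0000] = 5.9175

5.92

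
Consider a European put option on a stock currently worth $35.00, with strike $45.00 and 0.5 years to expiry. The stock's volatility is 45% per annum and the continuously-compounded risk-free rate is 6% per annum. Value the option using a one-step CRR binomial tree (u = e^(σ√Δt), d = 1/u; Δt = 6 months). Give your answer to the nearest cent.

CRR parameters: u = e^(σ√Δt) = e^(0.45·√0.5) = 1.3746, d = 1/u = 0.7275
Per-period rate: rΔt = 0.06·0.5 = 0.03, so R = e^0.03 = 1.0305
Risk-neutral probability p = (e^0.03 − 0.7275)/(1.3746 − 0.7275) = 0.3030/0.6472 = 0.4682
Terminal stock prices: S_u = 48.11, S_d = 25.46
Terminal payoffs (K − S): max(-3.113, 0) = 0, max(19.54, 0) = 19.54
Node 0 (S = 35): V_0 = e^(−0.03)·[0.4682·0.0000 + 0.5318·19.5389] = 10.0843

$10.08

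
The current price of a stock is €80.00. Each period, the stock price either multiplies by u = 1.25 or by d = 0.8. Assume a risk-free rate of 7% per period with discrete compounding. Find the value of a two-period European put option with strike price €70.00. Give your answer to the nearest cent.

€2.63

Risk-neutral probability p = (1 + 0.07 − 0.8)/(1.25 − 0.8) = 0.2700/0.4500 = 0.6000
Terminal stock prices: S_uu = 125, S_ud = 80, S_dd = 51.2
Terminal payoffs (K − S): max(-55, 0) = 0, max(-10, 0) = 0, max(18.8, 0) = 18.8
Node u (S = 100): V_u = 1/1.07·[0.6000·0.0000 + 0.4000·0.0000] = 0.0000
Node d (S = 64): V_d = 1/1.07·[0.6000·0.0000 + 0.4000·18.8000] = 7.0280
Node 0 (S = 80): V_0 = 1/1.07·[0.6000·0.0000 + 0.4000·7.0280] = 2.6273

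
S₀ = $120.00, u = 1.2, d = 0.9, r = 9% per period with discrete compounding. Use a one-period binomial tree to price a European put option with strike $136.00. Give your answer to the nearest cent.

$9.42

Risk-neutral probability p = (1 + 0.09 − 0.9)/(1.2 − 0.9) = 0.1900/0.3000 = 0.6333
Terminal stock prices: S_u = 144, S_d = 108
Terminal payoffs (K − S): max(-8, 0) = 0, max(28, 0) = 28
Node 0 (S = 120): V_0 = 1/1.09·[0.6333·0.0000 + 0.3667·28.0000] = 9.4190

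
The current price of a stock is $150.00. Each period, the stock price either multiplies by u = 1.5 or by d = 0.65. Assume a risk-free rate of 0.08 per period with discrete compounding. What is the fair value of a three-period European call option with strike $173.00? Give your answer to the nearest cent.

Risk-neutral probability p = (1 + 0.08 − 0.65)/(1.5 − 0.65) = 0.4300/0.8500 = 0.5059
Terminal stock prices: S_uuu = 506.2, S_uud = 219.4, S_udd = 95.06, S_ddd = 41.19
Terminal payoffs (S − K): max(333.2, 0) = 333.2, max(46.38, 0) = 46.38, max(-77.94, 0) = 0, max(-131.8, 0) = 0
Node uu (S = 337.5): V_uu = 1/1.08·[0.5059·333.2500 + 0.4941·46.3750] = 177.3148
Node ud (S = 146.2): V_ud = 1/1.08·[0.5059·46.3750 + 0.4941·0.0000] = 21.7225
Node dd (S = 63.38): V_dd = 1/1.08·[0.5059·0.0000 + 0.4941·0.0000] = 0.0000
Node u (S = 225): V_u = 1/1.08·[0.5059·177.3148 + 0.4941·21.7225] = 92.9944
Node d (S = 97.5): V_d = 1/1.08·[0.5059·21.7225 + 0.4941·0.0000] = 10.1750
Node 0 (S = 150): V_0 = 1/1.08·[0.5059·92.9944 + 0.4941·10.1750] = 48.2147

$48.21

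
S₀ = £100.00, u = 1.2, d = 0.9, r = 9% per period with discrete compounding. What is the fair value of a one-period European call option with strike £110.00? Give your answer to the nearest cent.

Risk-neutral probability p = (1 + 0.09 − 0.9)/(1.2 − 0.9) = 0.1900/0.3000 = 0.6333
Terminal stock prices: S_u = 120, S_d = 90
Terminal payoffs (S − K): max(10, 0) = 10, max(-20, 0) = 0
Node 0 (S = 100): V_0 = 1/1.09·[0.6333·10.0000 + 0.3667·0.0000] = 5.8104

£5.81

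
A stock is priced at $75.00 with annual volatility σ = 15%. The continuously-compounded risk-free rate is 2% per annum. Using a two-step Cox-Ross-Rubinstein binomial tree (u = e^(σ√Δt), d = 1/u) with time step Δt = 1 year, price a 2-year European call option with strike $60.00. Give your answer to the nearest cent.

$18.30

CRR parameters: u = e^(σ√Δt) = e^(0.15·√1) = 1.1618, d = 1/u = 0.8607
Per-period rate: rΔt = 0.02·1 = 0.02, so R = e^0.02 = 1.0202
Risk-neutral probability p = (e^0.02 − 0.8607)/(1.1618 − 0.8607) = 0.1595/0.3011 = 0.5297
Terminal stock prices: S_uu = 101.2, S_ud = 75, S_dd = 55.56
Terminal payoffs (S − K): max(41.24, 0) = 41.24, max(15, 0) = 15, max(-4.439, 0) = 0
Node u (S = 87.14): V_u = e^(−0.02)·[0.5297·41.2394 + 0.4703·15.0000] = 28.3256
Node d (S = 64.55): V_d = e^(−0.02)·[0.5297·15.0000 + 0.4703·0.0000] = 7.7875
Node 0 (S = 75): V_0 = e^(−0.02)·[0.5297·28.3256 + 0.4703·7.7875] = 18.2961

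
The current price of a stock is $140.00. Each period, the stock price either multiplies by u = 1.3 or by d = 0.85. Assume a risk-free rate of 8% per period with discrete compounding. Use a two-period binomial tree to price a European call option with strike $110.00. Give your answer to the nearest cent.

$47.51

Risk-neutral probability p = (1 + 0.08 − 0.85)/(1.3 − 0.85) = 0.2300/0.4500 = 0.5111
Terminal stock prices: S_uu = 236.6, S_ud = 154.7, S_dd = 101.1
Terminal payoffs (S − K): max(126.6, 0) = 126.6, max(44.7, 0) = 44.7, max(-8.85, 0) = 0
Node u (S = 182): V_u = 1/1.08·[0.5111·126.6000 + 0.4889·44.7000] = 80.1481
Node d (S = 119): V_d = 1/1.08·[0.5111·44.7000 + 0.4889·0.0000] = 21.1543
Node 0 (S = 140): V_0 = 1/1.08·[0.5111·80.1481 + 0.4889·21.1543] = 47.5062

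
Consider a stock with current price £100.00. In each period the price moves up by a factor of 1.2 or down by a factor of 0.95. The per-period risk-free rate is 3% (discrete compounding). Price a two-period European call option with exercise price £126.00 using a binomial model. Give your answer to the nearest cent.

£1.74

Risk-neutral probability p = (1 + 0.03 − 0.95)/(1.2 − 0.95) = 0.0800/0.2500 = 0.3200
Terminal stock prices: S_uu = 144, S_ud = 114, S_dd = 90.25
Terminal payoffs (S − K): max(18, 0) = 18, max(-12, 0) = 0, max(-35.75, 0) = 0
Node u (S = 120): V_u = 1/1.03·[0.3200·18.0000 + 0.6800·0.0000] = 5.5922
Node d (S = 95): V_d = 1/1.03·[0.3200·0.0000 + 0.6800·0.0000] = 0.0000
Node 0 (S = 100): V_0 = 1/1.03·[0.3200·5.5922 + 0.6800·0.0000] = 1.7374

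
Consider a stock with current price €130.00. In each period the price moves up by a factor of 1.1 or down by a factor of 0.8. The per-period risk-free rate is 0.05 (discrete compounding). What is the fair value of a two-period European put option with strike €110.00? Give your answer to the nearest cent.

€0.68

Risk-neutral probability p = (1 + 0.05 − 0.8)/(1.1 − 0.8) = 0.2500/0.3000 = 0.8333
Terminal stock prices: S_uu = 157.3, S_ud = 114.4, S_dd = 83.2
Terminal payoffs (K − S): max(-47.3, 0) = 0, max(-4.4, 0) = 0, max(26.8, 0) = 26.8
Node u (S = 143): V_u = 1/1.05·[0.8333·0.0000 + 0.1667·0.0000] = 0.0000
Node d (S = 104): V_d = 1/1.05·[0.8333·0.0000 + 0.1667·26.8000] = 4.2540
Node 0 (S = 130): V_0 = 1/1.05·[0.8333·0.0000 + 0.1667·4.2540] = 0.6752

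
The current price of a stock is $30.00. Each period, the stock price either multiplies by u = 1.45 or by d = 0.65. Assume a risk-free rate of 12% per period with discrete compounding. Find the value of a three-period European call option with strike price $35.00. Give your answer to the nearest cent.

Risk-neutral probability p = (1 + 0.12 − 0.65)/(1.45 − 0.65) = 0.4700/0.8000 = 0.5875
Terminal stock prices: S_uuu = 91.46, S_uud = 41, S_udd = 18.38, S_ddd = 8.239
Terminal payoffs (S − K): max(56.46, 0) = 56.46, max(5.999, 0) = 5.999, max(-16.62, 0) = 0, max(-26.76, 0) = 0
Node uu (S = 63.08): V_uu = 1/1.12·[0.5875·56.4587 + 0.4125·5.9988] = 31.8250
Node ud (S = 28.28): V_ud = 1/1.12·[0.5875·5.9988 + 0.4125·0.0000] = 3.1467
Node dd (S = 12.68): V_dd = 1/1.12·[0.5875·0.0000 + 0.4125·0.0000] = 0.0000
Node u (S = 43.5): V_u = 1/1.12·[0.5875·31.8250 + 0.4125·3.1467] = 17.8528
Node d (S = 19.5): V_d = 1/1.12·[0.5875·3.1467 + 0.4125·0.0000] = 1.6506
Node 0 (S = 30): V_0 = 1/1.12·[0.5875·17.8528 + 0.4125·1.6506] = 9.9727

$9.97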